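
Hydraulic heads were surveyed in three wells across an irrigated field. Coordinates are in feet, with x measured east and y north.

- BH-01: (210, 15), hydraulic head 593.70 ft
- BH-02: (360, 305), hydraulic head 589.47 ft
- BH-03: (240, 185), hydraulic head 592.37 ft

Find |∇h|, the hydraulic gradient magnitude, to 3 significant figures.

Taking BH-01 as reference: BH-02−BH-01 = (150, 290, -4.23); BH-03−BH-01 = (30, 170, -1.33).
Solve a·Δx + b·Δy = Δh: det = 150·170 − 30·290 = 16800.
∂h/∂x = [(-4.23)·170 − (-1.33)·290] / 16800 = -0.01985
∂h/∂y = [150·(-1.33) − 30·(-4.23)] / 16800 = -0.004321
|∇h| = √(-0.01985² + -0.004321²) = 0.02031

0.0203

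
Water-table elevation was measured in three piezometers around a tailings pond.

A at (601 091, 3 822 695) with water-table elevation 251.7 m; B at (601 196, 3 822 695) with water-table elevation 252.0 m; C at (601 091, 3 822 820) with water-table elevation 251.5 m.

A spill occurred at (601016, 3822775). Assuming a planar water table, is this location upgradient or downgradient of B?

downgradient

∂h/∂x = (252.0 − 251.7) / (601196 − 601091) = +0.002857
∂h/∂y = (251.5 − 251.7) / (3822820 − 3822695) = -0.001600
Head at (601016, 3822775) = 251.7 + (+0.002857)·(-75) + (-0.001600)·(80) = 251.36 m.
That is lower than the 252.0 m at B, so the point is downgradient.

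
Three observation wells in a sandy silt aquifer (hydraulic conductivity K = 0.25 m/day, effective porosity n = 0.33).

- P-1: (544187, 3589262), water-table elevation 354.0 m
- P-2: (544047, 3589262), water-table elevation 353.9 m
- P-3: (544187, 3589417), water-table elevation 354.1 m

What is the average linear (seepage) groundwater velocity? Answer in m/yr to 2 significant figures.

∂h/∂x = (353.9 − 354.0) / (544047 − 544187) = +0.0007143
∂h/∂y = (354.1 − 354.0) / (3589417 − 3589262) = +0.0006452
|∇h| = √(0.0007143² + 0.0006452²) = 0.0009626
Seepage velocity v = K·i/n = 0.25 × 0.0009626 / 0.33 = 0.0007292 m/day = 0.2663 m/yr.

0.27 m/yr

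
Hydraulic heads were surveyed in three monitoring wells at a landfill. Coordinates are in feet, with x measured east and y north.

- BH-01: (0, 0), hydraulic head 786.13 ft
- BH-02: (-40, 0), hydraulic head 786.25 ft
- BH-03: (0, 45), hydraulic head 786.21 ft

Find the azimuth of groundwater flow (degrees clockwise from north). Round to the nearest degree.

121°

∂h/∂x = (786.25 − 786.13) / (-40 − 0) = -0.003000
∂h/∂y = (786.21 − 786.13) / (45 − 0) = +0.001778
Flow direction (−∇h) has components (+0.003000 E, -0.001778 N).
Azimuth = atan2(E, N) = atan2(+0.003000, -0.001778) = 120.7° ≈ 121°.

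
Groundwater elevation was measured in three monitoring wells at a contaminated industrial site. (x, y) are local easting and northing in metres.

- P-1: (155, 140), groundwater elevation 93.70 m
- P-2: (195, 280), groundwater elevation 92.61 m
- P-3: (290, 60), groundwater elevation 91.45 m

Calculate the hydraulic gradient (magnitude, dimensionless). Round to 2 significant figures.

With h = a·x + b·y + c and P-1 as origin, the differences give:
  40·a + 140·b = -1.09
  135·a + (-80)·b = -2.25
Eliminate b (×(-80) and ×140, subtract): -22100·a = 402.200 → a = ∂h/∂x = -0.01820
Back-substitute: b = ∂h/∂y = -0.002586.
|∇h| = √(-0.01820² + -0.002586²) = 0.01838

0.018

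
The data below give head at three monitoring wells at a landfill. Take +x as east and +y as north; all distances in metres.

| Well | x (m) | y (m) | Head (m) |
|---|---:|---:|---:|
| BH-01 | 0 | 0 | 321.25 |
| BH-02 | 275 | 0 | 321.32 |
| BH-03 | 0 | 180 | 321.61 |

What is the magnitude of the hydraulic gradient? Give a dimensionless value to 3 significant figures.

0.00202

∂h/∂x = (321.32 − 321.25) / (275 − 0) = +0.0002545
∂h/∂y = (321.61 − 321.25) / (180 − 0) = +0.002000
|∇h| = √(0.0002545² + 0.002000²) = 0.002016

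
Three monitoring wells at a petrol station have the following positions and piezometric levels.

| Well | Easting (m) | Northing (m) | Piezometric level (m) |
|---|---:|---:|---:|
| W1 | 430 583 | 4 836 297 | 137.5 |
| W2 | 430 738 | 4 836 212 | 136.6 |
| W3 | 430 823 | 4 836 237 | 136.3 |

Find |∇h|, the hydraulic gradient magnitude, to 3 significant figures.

With h = a·x + b·y + c and W1 as origin, the differences give:
  155·a + (-85)·b = -0.9
  240·a + (-60)·b = -1.2
Eliminate b (×(-60) and ×(-85), subtract): 11100·a = -48.00 → a = ∂h/∂x = -0.004324
Back-substitute: b = ∂h/∂y = +0.002703.
|∇h| = √(-0.004324² + 0.002703²) = 0.005099

0.00510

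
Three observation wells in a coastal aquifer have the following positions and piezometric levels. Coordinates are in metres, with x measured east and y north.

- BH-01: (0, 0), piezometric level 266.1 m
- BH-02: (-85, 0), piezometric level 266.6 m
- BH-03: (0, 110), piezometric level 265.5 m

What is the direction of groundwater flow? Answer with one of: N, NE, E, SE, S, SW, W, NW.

NE

∂h/∂x = (266.6 − 266.1) / (-85 − 0) = -0.005882
∂h/∂y = (265.5 − 266.1) / (110 − 0) = -0.005455
Flow = −∇h = (+0.005882 east, +0.005455 north), which points northeast.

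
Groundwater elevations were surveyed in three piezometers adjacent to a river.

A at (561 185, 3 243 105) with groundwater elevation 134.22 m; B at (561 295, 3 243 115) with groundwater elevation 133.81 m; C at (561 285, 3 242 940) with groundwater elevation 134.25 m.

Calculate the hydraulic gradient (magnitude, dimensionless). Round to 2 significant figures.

Differences from A: to B (Δx, Δy, Δh) = (110, 10, -0.41); to C = (100, -165, +0.03).
Determinant of the coordinate differences = 110·(-165) − 100·10 = -19150.
∂h/∂x = [(-0.41)·(-165) − (+0.03)·10] / -19150 = -0.003517
∂h/∂y = [110·(+0.03) − 100·(-0.41)] / -19150 = -0.002313
|∇h| = √(-0.003517² + -0.002313²) = 0.004209

0.0042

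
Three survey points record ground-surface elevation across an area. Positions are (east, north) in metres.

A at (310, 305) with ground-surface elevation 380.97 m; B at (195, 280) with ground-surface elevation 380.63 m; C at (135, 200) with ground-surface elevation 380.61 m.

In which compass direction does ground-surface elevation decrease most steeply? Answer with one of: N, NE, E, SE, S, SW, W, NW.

NW

Three-point gradient (reference A): Δ to B = (-115, -25, -0.34), Δ to C = (-175, -105, -0.36).
∂z/∂x = +0.003468, ∂z/∂y = -0.002351 (det = 7700).
Steepest decrease is along −∇f = (-0.003468 E, +0.002351 N) → northwest.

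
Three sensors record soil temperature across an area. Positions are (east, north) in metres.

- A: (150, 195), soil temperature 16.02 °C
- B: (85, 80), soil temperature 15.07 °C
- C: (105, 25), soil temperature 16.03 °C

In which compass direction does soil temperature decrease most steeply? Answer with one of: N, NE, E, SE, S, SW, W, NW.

W

Taking A as reference: B−A = (-65, -115, -0.95); C−A = (-45, -170, +0.01).
Solve a·Δx + b·Δy = ΔT: det = (-65)·(-170) − (-45)·(-115) = 5875.
∂T/∂x = [(-0.95)·(-170) − (+0.01)·(-115)] / 5875 = +0.02769
∂T/∂y = [(-65)·(+0.01) − (-45)·(-0.95)] / 5875 = -0.007387
Steepest decrease is along −∇f = (-0.02769 E, +0.007387 N) → west.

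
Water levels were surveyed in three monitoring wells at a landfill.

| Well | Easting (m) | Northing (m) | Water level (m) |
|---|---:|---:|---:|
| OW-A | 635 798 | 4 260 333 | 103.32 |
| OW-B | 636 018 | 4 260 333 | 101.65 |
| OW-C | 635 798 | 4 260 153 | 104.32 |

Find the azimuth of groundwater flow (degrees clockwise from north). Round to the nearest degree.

054°

∂h/∂x = (101.65 − 103.32) / (636018 − 635798) = -0.007591
∂h/∂y = (104.32 − 103.32) / (4260153 − 4260333) = -0.005556
Flow direction (−∇h) has components (+0.007591 E, +0.005556 N).
Azimuth = atan2(E, N) = atan2(+0.007591, +0.005556) = 53.8° ≈ 054°.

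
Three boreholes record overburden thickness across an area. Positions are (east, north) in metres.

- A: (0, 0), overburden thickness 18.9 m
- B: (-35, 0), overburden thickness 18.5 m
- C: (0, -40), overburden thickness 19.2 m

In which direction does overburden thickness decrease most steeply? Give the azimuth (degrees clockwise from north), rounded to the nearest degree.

303°

∂d/∂x = (18.5 − 18.9) / (-35 − 0) = +0.01143
∂d/∂y = (19.2 − 18.9) / (-40 − 0) = -0.007500
Steepest decrease is along −∇f: components (-0.01143 E, +0.007500 N).
Azimuth = atan2(-0.01143, +0.007500) = 303.3° ≈ 303°.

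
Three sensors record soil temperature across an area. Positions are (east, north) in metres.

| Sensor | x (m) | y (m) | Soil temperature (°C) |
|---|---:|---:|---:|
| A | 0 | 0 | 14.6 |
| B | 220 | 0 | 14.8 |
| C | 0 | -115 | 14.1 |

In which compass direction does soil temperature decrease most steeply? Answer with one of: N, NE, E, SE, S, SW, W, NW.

∂T/∂x = (14.8 − 14.6) / (220 − 0) = +0.0009091
∂T/∂y = (14.1 − 14.6) / (-115 − 0) = +0.004348
Steepest decrease is along −∇f = (-0.0009091 E, -0.004348 N) → south.

S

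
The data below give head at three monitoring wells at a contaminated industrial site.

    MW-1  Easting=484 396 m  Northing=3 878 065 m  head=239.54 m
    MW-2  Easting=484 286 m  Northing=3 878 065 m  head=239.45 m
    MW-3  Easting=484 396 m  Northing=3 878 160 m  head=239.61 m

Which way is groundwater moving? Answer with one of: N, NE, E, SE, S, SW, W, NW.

SW

∂h/∂x = (239.45 − 239.54) / (484286 − 484396) = +0.0008182
∂h/∂y = (239.61 − 239.54) / (3878160 − 3878065) = +0.0007368
Flow = −∇h = (-0.0008182 east, -0.0007368 north), which points southwest.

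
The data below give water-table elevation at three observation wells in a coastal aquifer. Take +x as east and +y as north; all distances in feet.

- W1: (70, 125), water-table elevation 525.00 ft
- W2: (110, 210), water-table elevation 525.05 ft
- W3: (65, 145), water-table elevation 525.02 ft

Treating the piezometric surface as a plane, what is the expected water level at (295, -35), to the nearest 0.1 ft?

524.7 ft

Differences from W1: to W2 (Δx, Δy, Δh) = (40, 85, +0.05); to W3 = (-5, 20, +0.02).
Determinant of the coordinate differences = 40·20 − (-5)·85 = 1225.
∂h/∂x = [(+0.05)·20 − (+0.02)·85] / 1225 = -0.0005714
∂h/∂y = [40·(+0.02) − (-5)·(+0.05)] / 1225 = +0.0008571
h(295, -35) = 525.00 + (-0.0005714)·(225) + (+0.0008571)·(-160) = 525.00 -0.129 -0.137 = 524.734 ft.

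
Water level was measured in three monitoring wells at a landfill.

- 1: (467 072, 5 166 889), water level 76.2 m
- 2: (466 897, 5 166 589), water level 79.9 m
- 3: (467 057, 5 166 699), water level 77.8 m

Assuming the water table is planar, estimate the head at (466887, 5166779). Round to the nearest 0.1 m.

With h = a·x + b·y + c and 1 as origin, the differences give:
  (-175)·a + (-300)·b = +3.7
  (-15)·a + (-190)·b = +1.6
Eliminate b (×(-190) and ×(-300), subtract): 28750·a = -223.00 → a = ∂h/∂x = -0.007757
Back-substitute: b = ∂h/∂y = -0.007809.
h(466887, 5166779) = 76.2 + (-0.007757)·(-185) + (-0.007809)·(-110) = 76.2 +1.435 +0.859 = 78.494 m.

78.5 m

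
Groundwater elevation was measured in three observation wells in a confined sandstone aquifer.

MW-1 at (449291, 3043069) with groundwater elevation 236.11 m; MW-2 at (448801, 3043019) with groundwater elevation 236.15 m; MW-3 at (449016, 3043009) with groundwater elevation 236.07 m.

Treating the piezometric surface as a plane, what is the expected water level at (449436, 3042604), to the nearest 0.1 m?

Taking MW-1 as reference: MW-2−MW-1 = (-490, -50, +0.04); MW-3−MW-1 = (-275, -60, -0.04).
Determinant of the coordinate differences = (-490)·(-60) − (-275)·(-50) = 15650.
∂h/∂x = [(+0.04)·(-60) − (-0.04)·(-50)] / 15650 = -0.0002812
∂h/∂y = [(-490)·(-0.04) − (-275)·(+0.04)] / 15650 = +0.001955
h(449436, 3042604) = 236.11 + (-0.0002812)·(145) + (+0.001955)·(-465) = 236.11 -0.041 -0.909 = 235.160 m.

235.2 m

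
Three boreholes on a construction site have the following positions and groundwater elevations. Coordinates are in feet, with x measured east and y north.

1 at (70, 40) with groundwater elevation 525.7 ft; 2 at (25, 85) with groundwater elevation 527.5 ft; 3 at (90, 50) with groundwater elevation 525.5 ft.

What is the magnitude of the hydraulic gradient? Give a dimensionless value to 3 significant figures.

Taking 1 as reference: 2−1 = (-45, 45, +1.8); 3−1 = (20, 10, -0.2).
Solve a·Δx + b·Δy = Δh: det = (-45)·10 − 20·45 = -1350.
∂h/∂x = [(+1.8)·10 − (-0.2)·45] / -1350 = -0.02000
∂h/∂y = [(-45)·(-0.2) − 20·(+1.8)] / -1350 = +0.02000
|∇h| = √(-0.02000² + 0.02000²) = 0.02828

0.0283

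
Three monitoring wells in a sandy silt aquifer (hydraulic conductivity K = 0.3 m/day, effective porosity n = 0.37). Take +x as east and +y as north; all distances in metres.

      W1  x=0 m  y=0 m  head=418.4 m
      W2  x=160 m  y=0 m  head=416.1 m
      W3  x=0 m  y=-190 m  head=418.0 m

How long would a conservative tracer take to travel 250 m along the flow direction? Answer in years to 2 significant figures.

58 years

∂h/∂x = (416.1 − 418.4) / (160 − 0) = -0.01437
∂h/∂y = (418.0 − 418.4) / (-190 − 0) = +0.002105
|∇h| = √(-0.01437² + 0.002105²) = 0.01452
Seepage velocity v = K·i/n = 0.3 × 0.01452 / 0.37 = 0.01177 m/day.
t = 250 / 0.01177 = 2.124e+04 days = 58.2 years.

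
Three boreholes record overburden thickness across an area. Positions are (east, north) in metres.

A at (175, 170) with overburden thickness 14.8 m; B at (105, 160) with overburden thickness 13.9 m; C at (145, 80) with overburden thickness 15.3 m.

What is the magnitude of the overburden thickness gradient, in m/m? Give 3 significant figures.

0.0177 m/m

Taking A as reference: B−A = (-70, -10, -0.9); C−A = (-30, -90, +0.5).
Determinant of the coordinate differences = (-70)·(-90) − (-30)·(-10) = 6000.
∂d/∂x = [(-0.9)·(-90) − (+0.5)·(-10)] / 6000 = +0.01433
∂d/∂y = [(-70)·(+0.5) − (-30)·(-0.9)] / 6000 = -0.01033
|∇f| = √(0.01433² + -0.01033²) = 0.01767 m/m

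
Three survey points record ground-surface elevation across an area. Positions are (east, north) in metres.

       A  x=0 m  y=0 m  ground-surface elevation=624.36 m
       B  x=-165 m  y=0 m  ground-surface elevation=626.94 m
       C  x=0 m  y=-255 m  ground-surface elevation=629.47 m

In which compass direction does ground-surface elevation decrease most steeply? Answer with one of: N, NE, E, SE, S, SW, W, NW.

NE

∂z/∂x = (626.94 − 624.36) / (-165 − 0) = -0.01564
∂z/∂y = (629.47 − 624.36) / (-255 − 0) = -0.02004
Steepest decrease is along −∇f = (+0.01564 E, +0.02004 N) → northeast.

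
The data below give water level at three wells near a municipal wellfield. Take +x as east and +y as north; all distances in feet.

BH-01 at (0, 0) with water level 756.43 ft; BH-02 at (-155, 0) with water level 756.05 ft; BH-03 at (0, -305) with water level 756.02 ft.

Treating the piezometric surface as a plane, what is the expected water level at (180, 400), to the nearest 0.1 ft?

∂h/∂x = (756.05 − 756.43) / (-155 − 0) = +0.002452
∂h/∂y = (756.02 − 756.43) / (-305 − 0) = +0.001344
h(180, 400) = 756.43 + (+0.002452)·(180) + (+0.001344)·(400) = 756.43 +0.441 +0.538 = 757.409 ft.

757.4 ft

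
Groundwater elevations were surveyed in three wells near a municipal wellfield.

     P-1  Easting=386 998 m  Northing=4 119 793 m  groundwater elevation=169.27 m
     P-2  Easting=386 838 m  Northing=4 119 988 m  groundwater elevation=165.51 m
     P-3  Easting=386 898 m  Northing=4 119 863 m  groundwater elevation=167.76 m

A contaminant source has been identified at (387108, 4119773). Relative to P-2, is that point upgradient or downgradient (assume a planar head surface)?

Taking P-1 as reference: P-2−P-1 = (-160, 195, -3.76); P-3−P-1 = (-100, 70, -1.51).
Solve a·Δx + b·Δy = Δh: det = (-160)·70 − (-100)·195 = 8300.
∂h/∂x = [(-3.76)·70 − (-1.51)·195] / 8300 = +0.003765
∂h/∂y = [(-160)·(-1.51) − (-100)·(-3.76)] / 8300 = -0.01619
Head at (387108, 4119773) = 169.27 + (+0.003765)·(110) + (-0.01619)·(-20) = 170.01 m.
That is higher than the 165.51 m at P-2, so the point is upgradient.

upgradient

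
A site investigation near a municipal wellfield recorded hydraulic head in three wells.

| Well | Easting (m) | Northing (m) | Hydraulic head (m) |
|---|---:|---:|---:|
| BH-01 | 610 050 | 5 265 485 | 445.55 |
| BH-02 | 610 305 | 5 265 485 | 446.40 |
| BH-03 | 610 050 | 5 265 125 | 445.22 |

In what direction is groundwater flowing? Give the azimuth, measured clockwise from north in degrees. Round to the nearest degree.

∂h/∂x = (446.40 − 445.55) / (610305 − 610050) = +0.003333
∂h/∂y = (445.22 − 445.55) / (5265125 − 5265485) = +0.0009167
Flow direction (−∇h) has components (-0.003333 E, -0.0009167 N).
Azimuth = atan2(E, N) = atan2(-0.003333, -0.0009167) = 254.6° ≈ 255°.

255°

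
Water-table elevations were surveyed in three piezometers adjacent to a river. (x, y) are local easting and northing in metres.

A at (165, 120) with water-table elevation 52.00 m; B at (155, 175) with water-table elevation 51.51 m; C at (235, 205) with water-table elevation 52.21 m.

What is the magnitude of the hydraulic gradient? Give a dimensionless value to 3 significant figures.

With h = a·x + b·y + c and A as origin, the differences give:
  (-10)·a + 55·b = -0.49
  70·a + 85·b = +0.21
Eliminate b (×85 and ×55, subtract): -4700·a = -53.200 → a = ∂h/∂x = +0.01132
Back-substitute: b = ∂h/∂y = -0.006851.
|∇h| = √(0.01132² + -0.006851²) = 0.01323

0.0132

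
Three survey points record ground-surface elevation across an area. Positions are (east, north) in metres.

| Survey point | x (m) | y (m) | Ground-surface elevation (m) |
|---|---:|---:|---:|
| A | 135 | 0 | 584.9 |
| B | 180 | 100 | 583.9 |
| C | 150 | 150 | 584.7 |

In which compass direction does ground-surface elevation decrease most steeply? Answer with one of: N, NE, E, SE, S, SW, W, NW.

Taking A as reference: B−A = (45, 100, -1.0); C−A = (15, 150, -0.2).
Determinant of the coordinate differences = 45·150 − 15·100 = 5250.
∂z/∂x = [(-1.0)·150 − (-0.2)·100] / 5250 = -0.02476
∂z/∂y = [45·(-0.2) − 15·(-1.0)] / 5250 = +0.001143
Steepest decrease is along −∇f = (+0.02476 E, -0.001143 N) → east.

E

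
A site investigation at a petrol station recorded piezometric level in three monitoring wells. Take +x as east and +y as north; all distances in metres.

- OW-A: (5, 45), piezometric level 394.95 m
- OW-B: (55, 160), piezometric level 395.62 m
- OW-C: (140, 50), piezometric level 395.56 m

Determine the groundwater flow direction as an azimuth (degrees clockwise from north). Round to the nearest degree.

Three-point gradient (reference OW-A): Δ to OW-B = (50, 115, +0.67), Δ to OW-C = (135, 5, +0.61).
∂h/∂x = +0.004373, ∂h/∂y = +0.003925 (det = -15275).
Flow direction (−∇h) has components (-0.004373 E, -0.003925 N).
Azimuth = atan2(E, N) = atan2(-0.004373, -0.003925) = 228.1° ≈ 228°.

228°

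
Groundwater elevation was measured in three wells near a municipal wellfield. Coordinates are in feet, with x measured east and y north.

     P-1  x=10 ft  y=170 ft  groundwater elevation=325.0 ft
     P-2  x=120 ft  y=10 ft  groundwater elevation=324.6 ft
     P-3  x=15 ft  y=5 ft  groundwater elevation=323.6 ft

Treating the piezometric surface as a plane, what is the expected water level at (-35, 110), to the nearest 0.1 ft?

Taking P-1 as reference: P-2−P-1 = (110, -160, -0.4); P-3−P-1 = (5, -165, -1.4).
Solve a·Δx + b·Δy = Δh: det = 110·(-165) − 5·(-160) = -17350.
∂h/∂x = [(-0.4)·(-165) − (-1.4)·(-160)] / -17350 = +0.009107
∂h/∂y = [110·(-1.4) − 5·(-0.4)] / -17350 = +0.008761
h(-35, 110) = 325.0 + (+0.009107)·(-45) + (+0.008761)·(-60) = 325.0 -0.410 -0.526 = 324.065 ft.

324.1 ft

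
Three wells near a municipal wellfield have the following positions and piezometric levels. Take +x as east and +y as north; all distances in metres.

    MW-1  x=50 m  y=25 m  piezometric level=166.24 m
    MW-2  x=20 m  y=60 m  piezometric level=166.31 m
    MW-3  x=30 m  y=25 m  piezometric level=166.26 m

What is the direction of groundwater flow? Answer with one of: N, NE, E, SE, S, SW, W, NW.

With h = a·x + b·y + c and MW-1 as origin, the differences give:
  (-30)·a + 35·b = +0.07
  (-20)·a + 0·b = +0.02
Eliminate b (×0 and ×35, subtract): 700·a = -0.700 → a = ∂h/∂x = -0.0010000
Back-substitute: b = ∂h/∂y = +0.001143.
Flow = −∇h = (+0.0010000 east, -0.001143 north), which points southeast.

SE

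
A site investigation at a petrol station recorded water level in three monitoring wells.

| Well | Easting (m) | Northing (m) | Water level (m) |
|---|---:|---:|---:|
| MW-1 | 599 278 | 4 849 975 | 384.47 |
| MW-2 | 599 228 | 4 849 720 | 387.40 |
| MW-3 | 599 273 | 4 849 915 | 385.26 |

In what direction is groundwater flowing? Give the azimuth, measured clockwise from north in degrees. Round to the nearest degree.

314°

With h = a·x + b·y + c and MW-1 as origin, the differences give:
  (-50)·a + (-255)·b = +2.93
  (-5)·a + (-60)·b = +0.79
Eliminate b (×(-60) and ×(-255), subtract): 1725·a = 25.650 → a = ∂h/∂x = +0.01487
Back-substitute: b = ∂h/∂y = -0.01441.
Flow direction (−∇h) has components (-0.01487 E, +0.01441 N).
Azimuth = atan2(E, N) = atan2(-0.01487, +0.01441) = 314.1° ≈ 314°.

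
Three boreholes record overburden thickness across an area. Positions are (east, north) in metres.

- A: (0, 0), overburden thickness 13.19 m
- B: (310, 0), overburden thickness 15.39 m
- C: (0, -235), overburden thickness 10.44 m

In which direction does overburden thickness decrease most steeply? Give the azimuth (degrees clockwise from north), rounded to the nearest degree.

∂d/∂x = (15.39 − 13.19) / (310 − 0) = +0.007097
∂d/∂y = (10.44 − 13.19) / (-235 − 0) = +0.01170
Steepest decrease is along −∇f: components (-0.007097 E, -0.01170 N).
Azimuth = atan2(-0.007097, -0.01170) = 211.2° ≈ 211°.

211°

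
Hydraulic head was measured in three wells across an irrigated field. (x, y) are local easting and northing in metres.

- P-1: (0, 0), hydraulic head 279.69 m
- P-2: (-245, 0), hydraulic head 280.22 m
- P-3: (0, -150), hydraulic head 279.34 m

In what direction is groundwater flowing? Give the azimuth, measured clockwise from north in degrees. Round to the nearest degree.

137°

∂h/∂x = (280.22 − 279.69) / (-245 − 0) = -0.002163
∂h/∂y = (279.34 − 279.69) / (-150 − 0) = +0.002333
Flow direction (−∇h) has components (+0.002163 E, -0.002333 N).
Azimuth = atan2(E, N) = atan2(+0.002163, -0.002333) = 137.2° ≈ 137°.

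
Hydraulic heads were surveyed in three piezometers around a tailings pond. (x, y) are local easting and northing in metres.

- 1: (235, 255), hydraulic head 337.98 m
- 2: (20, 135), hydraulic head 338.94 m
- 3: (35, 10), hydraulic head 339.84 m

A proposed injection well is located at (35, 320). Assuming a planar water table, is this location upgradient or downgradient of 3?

Differences from 1: to 2 (Δx, Δy, Δh) = (-215, -120, +0.96); to 3 = (-200, -245, +1.86).
Solve a·Δx + b·Δy = Δh: det = (-215)·(-245) − (-200)·(-120) = 28675.
∂h/∂x = [(+0.96)·(-245) − (+1.86)·(-120)] / 28675 = -0.0004185
∂h/∂y = [(-215)·(+1.86) − (-200)·(+0.96)] / 28675 = -0.007250
Head at (35, 320) = 337.98 + (-0.0004185)·(-200) + (-0.007250)·(65) = 337.59 m.
That is lower than the 339.84 m at 3, so the point is downgradient.

downgradient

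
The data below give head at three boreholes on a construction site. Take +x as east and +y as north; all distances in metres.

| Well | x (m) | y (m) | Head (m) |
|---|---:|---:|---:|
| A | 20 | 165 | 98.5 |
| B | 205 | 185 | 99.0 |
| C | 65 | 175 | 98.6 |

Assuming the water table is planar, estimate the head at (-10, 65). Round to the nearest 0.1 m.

98.8 m

With h = a·x + b·y + c and A as origin, the differences give:
  185·a + 20·b = +0.5
  45·a + 10·b = +0.1
Eliminate b (×10 and ×20, subtract): 950·a = 3.00 → a = ∂h/∂x = +0.003158
Back-substitute: b = ∂h/∂y = -0.004211.
h(-10, 65) = 98.5 + (+0.003158)·(-30) + (-0.004211)·(-100) = 98.5 -0.095 +0.421 = 98.826 m.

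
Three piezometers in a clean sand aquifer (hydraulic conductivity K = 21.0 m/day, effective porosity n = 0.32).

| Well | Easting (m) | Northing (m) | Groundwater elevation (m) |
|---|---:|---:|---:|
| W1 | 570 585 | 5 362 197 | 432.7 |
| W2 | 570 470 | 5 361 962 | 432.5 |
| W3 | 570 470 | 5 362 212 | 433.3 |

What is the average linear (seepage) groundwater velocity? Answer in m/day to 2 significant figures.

0.38 m/day

Differences from W1: to W2 (Δx, Δy, Δh) = (-115, -235, -0.2); to W3 = (-115, 15, +0.6).
Determinant of the coordinate differences = (-115)·15 − (-115)·(-235) = -28750.
∂h/∂x = [(-0.2)·15 − (+0.6)·(-235)] / -28750 = -0.004800
∂h/∂y = [(-115)·(+0.6) − (-115)·(-0.2)] / -28750 = +0.003200
|∇h| = √(-0.004800² + 0.003200²) = 0.005769
Seepage velocity v = K·i/n = 21.0 × 0.005769 / 0.32 = 0.3786 m/day.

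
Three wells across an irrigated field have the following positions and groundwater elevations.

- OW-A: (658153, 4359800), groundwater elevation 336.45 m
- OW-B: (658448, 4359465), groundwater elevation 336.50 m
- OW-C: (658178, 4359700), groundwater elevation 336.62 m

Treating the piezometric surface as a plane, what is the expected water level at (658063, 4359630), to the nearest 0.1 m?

337.1 m

With h = a·x + b·y + c and OW-A as origin, the differences give:
  295·a + (-335)·b = +0.05
  25·a + (-100)·b = +0.17
Eliminate b (×(-100) and ×(-335), subtract): -21125·a = 51.950 → a = ∂h/∂x = -0.002459
Back-substitute: b = ∂h/∂y = -0.002315.
h(658063, 4359630) = 336.45 + (-0.002459)·(-90) + (-0.002315)·(-170) = 336.45 +0.221 +0.394 = 337.065 m.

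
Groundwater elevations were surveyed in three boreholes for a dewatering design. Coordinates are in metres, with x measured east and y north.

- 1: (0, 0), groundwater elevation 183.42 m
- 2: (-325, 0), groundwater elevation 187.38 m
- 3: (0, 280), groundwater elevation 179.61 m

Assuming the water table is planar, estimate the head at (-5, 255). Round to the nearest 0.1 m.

∂h/∂x = (187.38 − 183.42) / (-325 − 0) = -0.01218
∂h/∂y = (179.61 − 183.42) / (280 − 0) = -0.01361
h(-5, 255) = 183.42 + (-0.01218)·(-5) + (-0.01361)·(255) = 183.42 +0.061 -3.470 = 180.011 m.

180.0 m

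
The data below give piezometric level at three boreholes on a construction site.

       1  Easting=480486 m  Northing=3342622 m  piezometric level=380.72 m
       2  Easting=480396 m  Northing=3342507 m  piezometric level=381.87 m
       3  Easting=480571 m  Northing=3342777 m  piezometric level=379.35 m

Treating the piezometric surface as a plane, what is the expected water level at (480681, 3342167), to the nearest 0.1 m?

Taking 1 as reference: 2−1 = (-90, -115, +1.15); 3−1 = (85, 155, -1.37).
Solve a·Δx + b·Δy = Δh: det = (-90)·155 − 85·(-115) = -4175.
∂h/∂x = [(+1.15)·155 − (-1.37)·(-115)] / -4175 = -0.004958
∂h/∂y = [(-90)·(-1.37) − 85·(+1.15)] / -4175 = -0.006120
h(480681, 3342167) = 380.72 + (-0.004958)·(195) + (-0.006120)·(-455) = 380.72 -0.967 +2.784 = 382.538 m.

382.5 m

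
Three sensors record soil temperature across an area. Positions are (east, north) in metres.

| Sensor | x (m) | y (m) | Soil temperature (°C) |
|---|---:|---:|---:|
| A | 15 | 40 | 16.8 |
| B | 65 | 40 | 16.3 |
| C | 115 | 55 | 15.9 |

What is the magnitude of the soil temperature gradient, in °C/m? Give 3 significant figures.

With T = a·x + b·y + c and A as origin, the differences give:
  50·a + 0·b = -0.5
  100·a + 15·b = -0.9
Eliminate b (×15 and ×0, subtract): 750·a = -7.50 → a = ∂T/∂x = -0.01000
Back-substitute: b = ∂T/∂y = +0.006667.
|∇f| = √(-0.01000² + 0.006667²) = 0.01202 °C/m

0.0120 °C/m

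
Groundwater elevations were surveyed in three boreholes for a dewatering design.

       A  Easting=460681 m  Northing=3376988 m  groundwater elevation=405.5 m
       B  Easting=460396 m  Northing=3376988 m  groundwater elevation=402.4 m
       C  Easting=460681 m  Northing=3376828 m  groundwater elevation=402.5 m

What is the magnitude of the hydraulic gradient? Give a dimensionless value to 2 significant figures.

0.022

∂h/∂x = (402.4 − 405.5) / (460396 − 460681) = +0.01088
∂h/∂y = (402.5 − 405.5) / (3376828 − 3376988) = +0.01875
|∇h| = √(0.01088² + 0.01875²) = 0.02168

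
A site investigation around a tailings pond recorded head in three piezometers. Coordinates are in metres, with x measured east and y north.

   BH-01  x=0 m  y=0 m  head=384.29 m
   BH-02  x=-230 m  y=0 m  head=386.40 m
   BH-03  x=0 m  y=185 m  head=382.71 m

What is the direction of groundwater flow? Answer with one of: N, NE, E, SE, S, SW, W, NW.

NE

∂h/∂x = (386.40 − 384.29) / (-230 − 0) = -0.009174
∂h/∂y = (382.71 − 384.29) / (185 − 0) = -0.008541
Flow = −∇h = (+0.009174 east, +0.008541 north), which points northeast.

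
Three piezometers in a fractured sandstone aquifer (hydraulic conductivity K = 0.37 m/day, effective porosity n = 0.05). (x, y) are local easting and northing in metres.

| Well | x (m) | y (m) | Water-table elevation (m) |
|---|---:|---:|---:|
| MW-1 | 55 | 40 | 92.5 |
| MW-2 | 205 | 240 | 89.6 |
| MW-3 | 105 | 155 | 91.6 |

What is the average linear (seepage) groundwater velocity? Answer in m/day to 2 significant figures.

0.16 m/day

With h = a·x + b·y + c and MW-1 as origin, the differences give:
  150·a + 200·b = -2.9
  50·a + 115·b = -0.9
Eliminate b (×115 and ×200, subtract): 7250·a = -153.50 → a = ∂h/∂x = -0.02117
Back-substitute: b = ∂h/∂y = +0.001379.
|∇h| = √(-0.02117² + 0.001379²) = 0.02121
Seepage velocity v = K·i/n = 0.37 × 0.02121 / 0.05 = 0.157 m/day.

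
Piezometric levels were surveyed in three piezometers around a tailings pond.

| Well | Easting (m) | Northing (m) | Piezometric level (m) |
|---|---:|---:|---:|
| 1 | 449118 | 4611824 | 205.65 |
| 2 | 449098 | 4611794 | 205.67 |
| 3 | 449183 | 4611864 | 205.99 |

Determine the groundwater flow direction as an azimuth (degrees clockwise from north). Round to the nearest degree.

306°

Taking 1 as reference: 2−1 = (-20, -30, +0.02); 3−1 = (65, 40, +0.34).
Determinant of the coordinate differences = (-20)·40 − 65·(-30) = 1150.
∂h/∂x = [(+0.02)·40 − (+0.34)·(-30)] / 1150 = +0.009565
∂h/∂y = [(-20)·(+0.34) − 65·(+0.02)] / 1150 = -0.007043
Flow direction (−∇h) has components (-0.009565 E, +0.007043 N).
Azimuth = atan2(E, N) = atan2(-0.009565, +0.007043) = 306.4° ≈ 306°.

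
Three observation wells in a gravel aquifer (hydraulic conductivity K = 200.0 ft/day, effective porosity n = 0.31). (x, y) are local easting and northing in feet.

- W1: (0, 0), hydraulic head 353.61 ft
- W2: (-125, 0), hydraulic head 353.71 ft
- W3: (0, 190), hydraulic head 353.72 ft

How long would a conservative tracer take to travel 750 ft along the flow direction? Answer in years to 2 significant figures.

∂h/∂x = (353.71 − 353.61) / (-125 − 0) = -0.0008000
∂h/∂y = (353.72 − 353.61) / (190 − 0) = +0.0005789
|∇h| = √(-0.0008000² + 0.0005789²) = 0.0009875
Seepage velocity v = K·i/n = 200.0 × 0.0009875 / 0.31 = 0.6371 ft/day.
t = 750 / 0.6371 = 1177 days = 3.22 years.

3.2 years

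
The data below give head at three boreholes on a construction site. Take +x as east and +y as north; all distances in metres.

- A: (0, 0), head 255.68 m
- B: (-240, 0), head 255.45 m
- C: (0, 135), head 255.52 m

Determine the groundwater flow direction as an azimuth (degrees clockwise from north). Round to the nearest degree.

321°

∂h/∂x = (255.45 − 255.68) / (-240 − 0) = +0.0009583
∂h/∂y = (255.52 − 255.68) / (135 − 0) = -0.001185
Flow direction (−∇h) has components (-0.0009583 E, +0.001185 N).
Azimuth = atan2(E, N) = atan2(-0.0009583, +0.001185) = 321.0° ≈ 321°.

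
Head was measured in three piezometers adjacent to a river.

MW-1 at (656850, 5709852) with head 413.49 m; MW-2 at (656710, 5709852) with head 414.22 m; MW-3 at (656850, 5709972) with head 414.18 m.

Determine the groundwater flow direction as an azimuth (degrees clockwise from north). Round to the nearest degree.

∂h/∂x = (414.22 − 413.49) / (656710 − 656850) = -0.005214
∂h/∂y = (414.18 − 413.49) / (5709972 − 5709852) = +0.005750
Flow direction (−∇h) has components (+0.005214 E, -0.005750 N).
Azimuth = atan2(E, N) = atan2(+0.005214, -0.005750) = 137.8° ≈ 138°.

138°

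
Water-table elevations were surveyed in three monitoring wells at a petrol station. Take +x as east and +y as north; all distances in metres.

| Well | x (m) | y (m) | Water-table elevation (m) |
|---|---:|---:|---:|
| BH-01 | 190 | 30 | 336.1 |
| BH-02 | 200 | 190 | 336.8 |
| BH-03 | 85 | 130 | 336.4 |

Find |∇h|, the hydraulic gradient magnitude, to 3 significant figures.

Taking BH-01 as reference: BH-02−BH-01 = (10, 160, +0.7); BH-03−BH-01 = (-105, 100, +0.3).
Determinant of the coordinate differences = 10·100 − (-105)·160 = 17800.
∂h/∂x = [(+0.7)·100 − (+0.3)·160] / 17800 = +0.001236
∂h/∂y = [10·(+0.3) − (-105)·(+0.7)] / 17800 = +0.004298
|∇h| = √(0.001236² + 0.004298²) = 0.004472

0.00447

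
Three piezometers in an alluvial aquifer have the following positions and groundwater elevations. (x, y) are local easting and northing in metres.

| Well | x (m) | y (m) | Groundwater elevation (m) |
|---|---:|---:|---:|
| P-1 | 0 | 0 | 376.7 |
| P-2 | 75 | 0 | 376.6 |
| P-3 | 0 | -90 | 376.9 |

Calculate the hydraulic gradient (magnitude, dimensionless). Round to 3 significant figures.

∂h/∂x = (376.6 − 376.7) / (75 − 0) = -0.001333
∂h/∂y = (376.9 − 376.7) / (-90 − 0) = -0.002222
|∇h| = √(-0.001333² + -0.002222²) = 0.002591

0.00259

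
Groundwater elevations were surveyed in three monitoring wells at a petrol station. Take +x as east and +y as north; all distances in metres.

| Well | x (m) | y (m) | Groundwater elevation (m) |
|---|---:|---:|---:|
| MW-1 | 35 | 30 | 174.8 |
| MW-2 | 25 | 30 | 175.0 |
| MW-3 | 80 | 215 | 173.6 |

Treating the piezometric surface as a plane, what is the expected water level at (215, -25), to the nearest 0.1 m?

171.3 m

Differences from MW-1: to MW-2 (Δx, Δy, Δh) = (-10, 0, +0.2); to MW-3 = (45, 185, -1.2).
Determinant of the coordinate differences = (-10)·185 − 45·0 = -1850.
∂h/∂x = [(+0.2)·185 − (-1.2)·0] / -1850 = -0.02000
∂h/∂y = [(-10)·(-1.2) − 45·(+0.2)] / -1850 = -0.001622
h(215, -25) = 174.8 + (-0.02000)·(180) + (-0.001622)·(-55) = 174.8 -3.600 +0.089 = 171.289 m.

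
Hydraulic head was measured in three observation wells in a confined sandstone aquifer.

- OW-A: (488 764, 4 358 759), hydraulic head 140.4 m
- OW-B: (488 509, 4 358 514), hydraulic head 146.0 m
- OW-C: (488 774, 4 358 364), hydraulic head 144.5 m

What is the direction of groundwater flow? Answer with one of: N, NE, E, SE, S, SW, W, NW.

NE

Taking OW-A as reference: OW-B−OW-A = (-255, -245, +5.6); OW-C−OW-A = (10, -395, +4.1).
Solve a·Δx + b·Δy = Δh: det = (-255)·(-395) − 10·(-245) = 103175.
∂h/∂x = [(+5.6)·(-395) − (+4.1)·(-245)] / 103175 = -0.01170
∂h/∂y = [(-255)·(+4.1) − 10·(+5.6)] / 103175 = -0.01068
Flow = −∇h = (+0.01170 east, +0.01068 north), which points northeast.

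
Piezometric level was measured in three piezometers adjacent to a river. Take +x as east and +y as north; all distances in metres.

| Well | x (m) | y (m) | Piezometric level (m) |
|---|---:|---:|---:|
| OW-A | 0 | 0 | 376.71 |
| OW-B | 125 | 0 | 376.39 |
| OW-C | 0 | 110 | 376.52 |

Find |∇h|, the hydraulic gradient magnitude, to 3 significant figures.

∂h/∂x = (376.39 − 376.71) / (125 − 0) = -0.002560
∂h/∂y = (376.52 − 376.71) / (110 − 0) = -0.001727
|∇h| = √(-0.002560² + -0.001727²) = 0.003088

0.00309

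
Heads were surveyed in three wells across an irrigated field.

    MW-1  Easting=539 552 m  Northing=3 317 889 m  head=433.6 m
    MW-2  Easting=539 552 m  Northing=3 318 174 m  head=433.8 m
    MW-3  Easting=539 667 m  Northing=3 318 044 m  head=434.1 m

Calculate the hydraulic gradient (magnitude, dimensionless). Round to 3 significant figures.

Differences from MW-1: to MW-2 (Δx, Δy, Δh) = (0, 285, +0.2); to MW-3 = (115, 155, +0.5).
Determinant of the coordinate differences = 0·155 − 115·285 = -32775.
∂h/∂x = [(+0.2)·155 − (+0.5)·285] / -32775 = +0.003402
∂h/∂y = [0·(+0.5) − 115·(+0.2)] / -32775 = +0.0007018
|∇h| = √(0.003402² + 0.0007018²) = 0.003474

0.00347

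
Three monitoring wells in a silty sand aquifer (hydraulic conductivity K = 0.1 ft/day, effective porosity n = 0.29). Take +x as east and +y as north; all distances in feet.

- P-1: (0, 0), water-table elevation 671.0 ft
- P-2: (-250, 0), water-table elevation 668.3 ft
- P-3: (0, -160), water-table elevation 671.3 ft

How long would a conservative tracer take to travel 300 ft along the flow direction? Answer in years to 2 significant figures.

∂h/∂x = (668.3 − 671.0) / (-250 − 0) = +0.01080
∂h/∂y = (671.3 − 671.0) / (-160 − 0) = -0.001875
|∇h| = √(0.01080² + -0.001875²) = 0.01096
Seepage velocity v = K·i/n = 0.1 × 0.01096 / 0.29 = 0.003779 ft/day.
t = 300 / 0.003779 = 7.939e+04 days = 217 years.

220 years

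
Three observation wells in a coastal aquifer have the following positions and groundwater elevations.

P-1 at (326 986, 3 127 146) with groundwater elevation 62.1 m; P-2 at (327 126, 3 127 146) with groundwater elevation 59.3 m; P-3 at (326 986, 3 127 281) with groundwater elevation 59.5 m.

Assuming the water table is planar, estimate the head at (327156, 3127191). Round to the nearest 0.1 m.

57.8 m

∂h/∂x = (59.3 − 62.1) / (327126 − 326986) = -0.02000
∂h/∂y = (59.5 − 62.1) / (3127281 − 3127146) = -0.01926
h(327156, 3127191) = 62.1 + (-0.02000)·(170) + (-0.01926)·(45) = 62.1 -3.400 -0.867 = 57.833 m.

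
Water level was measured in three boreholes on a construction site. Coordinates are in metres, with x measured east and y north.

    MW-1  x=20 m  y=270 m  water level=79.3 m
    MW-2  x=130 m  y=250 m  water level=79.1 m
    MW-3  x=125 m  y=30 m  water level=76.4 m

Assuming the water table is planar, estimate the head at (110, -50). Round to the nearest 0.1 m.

75.4 m

With h = a·x + b·y + c and MW-1 as origin, the differences give:
  110·a + (-20)·b = -0.2
  105·a + (-240)·b = -2.9
Eliminate b (×(-240) and ×(-20), subtract): -24300·a = -10.00 → a = ∂h/∂x = +0.0004115
Back-substitute: b = ∂h/∂y = +0.01226.
h(110, -50) = 79.3 + (+0.0004115)·(90) + (+0.01226)·(-320) = 79.3 +0.037 -3.924 = 75.413 m.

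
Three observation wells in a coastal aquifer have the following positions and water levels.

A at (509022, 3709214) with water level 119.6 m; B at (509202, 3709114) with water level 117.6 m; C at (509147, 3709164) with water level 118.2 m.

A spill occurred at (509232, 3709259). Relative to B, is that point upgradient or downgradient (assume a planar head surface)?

downgradient

Taking A as reference: B−A = (180, -100, -2.0); C−A = (125, -50, -1.4).
Determinant of the coordinate differences = 180·(-50) − 125·(-100) = 3500.
∂h/∂x = [(-2.0)·(-50) − (-1.4)·(-100)] / 3500 = -0.01143
∂h/∂y = [180·(-1.4) − 125·(-2.0)] / 3500 = -0.0005714
Head at (509232, 3709259) = 119.6 + (-0.01143)·(210) + (-0.0005714)·(45) = 117.17 m.
That is lower than the 117.6 m at B, so the point is downgradient.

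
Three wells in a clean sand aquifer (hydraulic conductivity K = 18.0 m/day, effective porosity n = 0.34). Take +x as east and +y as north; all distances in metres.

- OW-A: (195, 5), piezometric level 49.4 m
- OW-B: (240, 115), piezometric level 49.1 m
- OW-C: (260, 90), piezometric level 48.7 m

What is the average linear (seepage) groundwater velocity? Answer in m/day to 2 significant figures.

0.84 m/day

With h = a·x + b·y + c and OW-A as origin, the differences give:
  45·a + 110·b = -0.3
  65·a + 85·b = -0.7
Eliminate b (×85 and ×110, subtract): -3325·a = 51.50 → a = ∂h/∂x = -0.01549
Back-substitute: b = ∂h/∂y = +0.003609.
|∇h| = √(-0.01549² + 0.003609²) = 0.0159
Seepage velocity v = K·i/n = 18.0 × 0.0159 / 0.34 = 0.8418 m/day.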